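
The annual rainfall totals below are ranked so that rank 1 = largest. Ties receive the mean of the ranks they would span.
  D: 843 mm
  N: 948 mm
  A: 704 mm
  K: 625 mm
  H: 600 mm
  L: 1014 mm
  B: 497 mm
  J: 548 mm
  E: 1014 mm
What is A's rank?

Sorted (descending): 1014, 1014, 948, 843, 704, 625, 600, 548, 497
The 2 values of 1014 occupy positions 1–2 → average rank (1+2)/2 = 1.5.
A has value 704 mm → rank 5.

5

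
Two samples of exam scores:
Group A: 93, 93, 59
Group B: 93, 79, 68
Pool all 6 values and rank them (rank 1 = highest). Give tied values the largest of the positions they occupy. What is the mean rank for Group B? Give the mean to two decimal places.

4.00

Sorted (descending): 93, 93, 93, 79, 68, 59
The 3 values of 93 occupy positions 1–3 → each gets rank 3.
Group B values → pooled ranks: 93→3, 79→4, 68→5
Mean rank = (3 + 4 + 5) / 3 = 4.00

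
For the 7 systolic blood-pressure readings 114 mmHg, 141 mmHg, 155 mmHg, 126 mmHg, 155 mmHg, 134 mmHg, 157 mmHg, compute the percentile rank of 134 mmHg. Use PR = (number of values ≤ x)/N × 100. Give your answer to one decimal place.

N = 7.
Strictly below 134: 2. Equal to 134: 1.
PR = 3/7 × 100 = 42.9

42.9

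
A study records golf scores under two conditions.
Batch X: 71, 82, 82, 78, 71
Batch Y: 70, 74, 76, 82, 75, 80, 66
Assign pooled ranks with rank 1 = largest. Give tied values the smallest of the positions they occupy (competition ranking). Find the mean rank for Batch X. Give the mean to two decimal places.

Sorted (descending): 82, 82, 82, 80, 78, 76, 75, 74, 71, 71, 70, 66
The 3 values of 82 occupy positions 1–3 → each gets rank 1.
The 2 values of 71 occupy positions 9–10 → each gets rank 9.
Batch X values → pooled ranks: 71→9, 82→1, 82→1, 78→5, 71→9
Mean rank = (9 + 1 + 1 + 5 + 9) / 5 = 5.00

5.00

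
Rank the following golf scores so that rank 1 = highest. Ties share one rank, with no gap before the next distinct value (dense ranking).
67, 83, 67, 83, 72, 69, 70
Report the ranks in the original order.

5, 1, 5, 1, 2, 4, 3

Sorted (descending): 83, 83, 72, 70, 69, 67, 67
The 2 values of 83 share dense rank 1.
The 2 values of 67 share dense rank 5.
Remaining distinct values take the next consecutive integers.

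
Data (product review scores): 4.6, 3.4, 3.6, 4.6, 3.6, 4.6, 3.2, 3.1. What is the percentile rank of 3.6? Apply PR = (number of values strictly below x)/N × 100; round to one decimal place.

N = 8.
Strictly below 3.6: 3. Equal to 3.6: 2.
PR = 3/8 × 100 = 37.5

37.5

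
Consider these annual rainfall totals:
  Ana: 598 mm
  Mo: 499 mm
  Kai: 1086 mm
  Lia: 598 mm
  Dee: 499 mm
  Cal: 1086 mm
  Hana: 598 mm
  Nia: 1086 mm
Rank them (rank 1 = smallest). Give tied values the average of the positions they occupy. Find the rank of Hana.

Sorted (ascending): 499, 499, 598, 598, 598, 1086, 1086, 1086
The 2 values of 499 occupy positions 1–2 → average rank (1+2)/2 = 1.5.
The 3 values of 598 occupy positions 3–5 → average rank 4.
The 3 values of 1086 occupy positions 6–8 → average rank 7.
Hana has value 598 mm → rank 4.

4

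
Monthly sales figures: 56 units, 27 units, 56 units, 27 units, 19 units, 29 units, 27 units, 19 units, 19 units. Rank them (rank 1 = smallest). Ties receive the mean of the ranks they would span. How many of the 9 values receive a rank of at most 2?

Sorted (ascending): 19, 19, 19, 27, 27, 27, 29, 56, 56
The 3 values of 19 occupy positions 1–3 → average rank 2.
The 3 values of 27 occupy positions 4–6 → average rank 5.
The 2 values of 56 occupy positions 8–9 → average rank (8+9)/2 = 8.5.
Ranks ≤ 2: {2, 2, 2} → 3 values.

3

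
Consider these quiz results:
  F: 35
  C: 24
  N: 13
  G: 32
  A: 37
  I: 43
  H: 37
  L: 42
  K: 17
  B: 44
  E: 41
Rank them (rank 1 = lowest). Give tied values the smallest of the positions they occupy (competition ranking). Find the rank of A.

6

Sorted (ascending): 13, 17, 24, 32, 35, 37, 37, 41, 42, 43, 44
The 2 values of 37 occupy positions 6–7 → each gets rank 6.
A has value 37 → rank 6.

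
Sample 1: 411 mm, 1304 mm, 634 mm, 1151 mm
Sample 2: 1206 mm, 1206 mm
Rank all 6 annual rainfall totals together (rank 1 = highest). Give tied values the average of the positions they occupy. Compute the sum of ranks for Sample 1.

Sorted (descending): 1304, 1206, 1206, 1151, 634, 411
The 2 values of 1206 occupy positions 2–3 → average rank (2+3)/2 = 2.5.
Sample 1 values → pooled ranks: 411→6, 1304→1, 634→5, 1151→4
Rank sum = 6 + 1 + 5 + 4 = 16

16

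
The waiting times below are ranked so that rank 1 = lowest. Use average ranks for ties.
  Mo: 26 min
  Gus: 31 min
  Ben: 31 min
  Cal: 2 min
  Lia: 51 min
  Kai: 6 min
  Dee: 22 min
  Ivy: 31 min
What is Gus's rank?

6

Sorted (ascending): 2, 6, 22, 26, 31, 31, 31, 51
The 3 values of 31 occupy positions 5–7 → average rank 6.
Gus has value 31 min → rank 6.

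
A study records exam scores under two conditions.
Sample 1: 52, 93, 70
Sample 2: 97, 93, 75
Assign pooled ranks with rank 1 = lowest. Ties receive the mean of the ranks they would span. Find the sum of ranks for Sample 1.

Sorted (ascending): 52, 70, 75, 93, 93, 97
The 2 values of 93 occupy positions 4–5 → average rank (4+5)/2 = 4.5.
Sample 1 values → pooled ranks: 52→1, 93→4.5, 70→2
Rank sum = 1 + 4.5 + 2 = 7.5

7.5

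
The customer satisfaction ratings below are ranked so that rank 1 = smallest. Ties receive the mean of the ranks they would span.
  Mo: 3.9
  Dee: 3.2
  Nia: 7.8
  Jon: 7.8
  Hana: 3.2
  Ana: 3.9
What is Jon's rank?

5.5

Sorted (ascending): 3.2, 3.2, 3.9, 3.9, 7.8, 7.8
The 2 values of 3.2 occupy positions 1–2 → average rank (1+2)/2 = 1.5.
The 2 values of 3.9 occupy positions 3–4 → average rank (3+4)/2 = 3.5.
The 2 values of 7.8 occupy positions 5–6 → average rank (5+6)/2 = 5.5.
Jon has value 7.8 → rank 5.5.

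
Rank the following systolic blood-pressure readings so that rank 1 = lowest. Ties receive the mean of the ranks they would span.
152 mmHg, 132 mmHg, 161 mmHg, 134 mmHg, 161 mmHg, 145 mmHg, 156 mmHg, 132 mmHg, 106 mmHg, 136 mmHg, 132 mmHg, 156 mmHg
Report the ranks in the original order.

8, 3, 11.5, 5, 11.5, 7, 9.5, 3, 1, 6, 3, 9.5

Sorted (ascending): 106, 132, 132, 132, 134, 136, 145, 152, 156, 156, 161, 161
The 3 values of 132 occupy positions 2–4 → average rank 3.
The 2 values of 156 occupy positions 9–10 → average rank (9+10)/2 = 9.5.
The 2 values of 161 occupy positions 11–12 → average rank (11+12)/2 = 11.5.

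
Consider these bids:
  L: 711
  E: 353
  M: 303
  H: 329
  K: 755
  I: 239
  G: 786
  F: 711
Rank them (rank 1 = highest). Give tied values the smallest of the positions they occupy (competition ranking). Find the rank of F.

Sorted (descending): 786, 755, 711, 711, 353, 329, 303, 239
The 2 values of 711 occupy positions 3–4 → each gets rank 3.
F has value 711 → rank 3.

3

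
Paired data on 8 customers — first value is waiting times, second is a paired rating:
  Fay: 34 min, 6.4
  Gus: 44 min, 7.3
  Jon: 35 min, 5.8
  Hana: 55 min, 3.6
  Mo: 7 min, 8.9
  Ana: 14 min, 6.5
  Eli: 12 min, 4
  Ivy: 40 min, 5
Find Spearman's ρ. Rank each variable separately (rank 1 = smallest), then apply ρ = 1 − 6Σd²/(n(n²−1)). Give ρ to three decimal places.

Ranks of variable 1: 4, 7, 5, 8, 1, 3, 2, 6
Ranks of variable 2: 5, 7, 4, 1, 8, 6, 2, 3
d = r₁ − r₂: -1, 0, 1, 7, -7, -3, 0, 3
d²: 1, 0, 1, 49, 49, 9, 0, 9; Σd² = 118
ρ = 1 − 6·118/(8·63) = 1 − 708/504 = -0.405

-0.405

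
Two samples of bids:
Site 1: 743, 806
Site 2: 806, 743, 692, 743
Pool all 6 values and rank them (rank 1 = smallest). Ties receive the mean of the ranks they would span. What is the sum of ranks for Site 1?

8.5

Sorted (ascending): 692, 743, 743, 743, 806, 806
The 3 values of 743 occupy positions 2–4 → average rank 3.
The 2 values of 806 occupy positions 5–6 → average rank (5+6)/2 = 5.5.
Site 1 values → pooled ranks: 743→3, 806→5.5
Rank sum = 3 + 5.5 = 8.5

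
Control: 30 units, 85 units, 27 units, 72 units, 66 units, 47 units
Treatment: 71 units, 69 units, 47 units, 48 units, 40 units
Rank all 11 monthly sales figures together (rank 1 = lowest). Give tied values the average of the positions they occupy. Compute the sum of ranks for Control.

Sorted (ascending): 27, 30, 40, 47, 47, 48, 66, 69, 71, 72, 85
The 2 values of 47 occupy positions 4–5 → average rank (4+5)/2 = 4.5.
Control values → pooled ranks: 30→2, 85→11, 27→1, 72→10, 66→7, 47→4.5
Rank sum = 2 + 11 + 1 + 10 + 7 + 4.5 = 35.5

35.5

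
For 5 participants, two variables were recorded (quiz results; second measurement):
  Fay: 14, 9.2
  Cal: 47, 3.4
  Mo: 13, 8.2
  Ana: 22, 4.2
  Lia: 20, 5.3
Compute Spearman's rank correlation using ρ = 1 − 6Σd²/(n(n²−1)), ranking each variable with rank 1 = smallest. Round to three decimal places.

-0.900

Ranks of variable 1: 2, 5, 1, 4, 3
Ranks of variable 2: 5, 1, 4, 2, 3
d = r₁ − r₂: -3, 4, -3, 2, 0
d²: 9, 16, 9, 4, 0; Σd² = 38
ρ = 1 − 6·38/(5·24) = 1 − 228/120 = -0.900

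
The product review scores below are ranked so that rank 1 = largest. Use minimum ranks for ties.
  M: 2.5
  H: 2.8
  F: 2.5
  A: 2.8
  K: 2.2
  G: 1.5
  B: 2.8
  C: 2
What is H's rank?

Sorted (descending): 2.8, 2.8, 2.8, 2.5, 2.5, 2.2, 2, 1.5
The 3 values of 2.8 occupy positions 1–3 → each gets rank 1.
The 2 values of 2.5 occupy positions 4–5 → each gets rank 4.
H has value 2.8 → rank 1.

1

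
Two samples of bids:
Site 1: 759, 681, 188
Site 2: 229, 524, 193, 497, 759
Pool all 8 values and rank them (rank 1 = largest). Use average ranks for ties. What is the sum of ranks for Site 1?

12.5

Sorted (descending): 759, 759, 681, 524, 497, 229, 193, 188
The 2 values of 759 occupy positions 1–2 → average rank (1+2)/2 = 1.5.
Site 1 values → pooled ranks: 759→1.5, 681→3, 188→8
Rank sum = 1.5 + 3 + 8 = 12.5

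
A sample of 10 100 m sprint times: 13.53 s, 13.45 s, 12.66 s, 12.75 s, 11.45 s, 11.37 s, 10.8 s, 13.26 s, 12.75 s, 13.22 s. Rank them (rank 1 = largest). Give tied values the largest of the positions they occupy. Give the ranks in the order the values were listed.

1, 2, 7, 6, 8, 9, 10, 3, 6, 4

Sorted (descending): 13.53, 13.45, 13.26, 13.22, 12.75, 12.75, 12.66, 11.45, 11.37, 10.8
The 2 values of 12.75 occupy positions 5–6 → each gets rank 6.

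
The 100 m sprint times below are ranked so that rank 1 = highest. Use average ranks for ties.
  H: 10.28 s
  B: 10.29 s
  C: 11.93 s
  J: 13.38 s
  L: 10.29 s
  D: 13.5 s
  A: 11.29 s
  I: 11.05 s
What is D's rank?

Sorted (descending): 13.5, 13.38, 11.93, 11.29, 11.05, 10.29, 10.29, 10.28
The 2 values of 10.29 occupy positions 6–7 → average rank (6+7)/2 = 6.5.
D has value 13.5 s → rank 1.

1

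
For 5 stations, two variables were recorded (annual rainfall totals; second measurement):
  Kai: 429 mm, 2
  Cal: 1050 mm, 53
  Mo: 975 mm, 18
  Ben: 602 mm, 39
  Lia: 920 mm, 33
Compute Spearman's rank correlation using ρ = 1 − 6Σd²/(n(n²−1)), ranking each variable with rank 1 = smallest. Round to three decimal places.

0.600

Ranks of variable 1: 1, 5, 4, 2, 3
Ranks of variable 2: 1, 5, 2, 4, 3
d = r₁ − r₂: 0, 0, 2, -2, 0
d²: 0, 0, 4, 4, 0; Σd² = 8
ρ = 1 − 6·8/(5·24) = 1 − 48/120 = 0.600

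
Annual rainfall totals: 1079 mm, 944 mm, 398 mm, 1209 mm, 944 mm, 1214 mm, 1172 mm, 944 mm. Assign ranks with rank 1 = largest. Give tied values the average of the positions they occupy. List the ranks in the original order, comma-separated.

Sorted (descending): 1214, 1209, 1172, 1079, 944, 944, 944, 398
The 3 values of 944 occupy positions 5–7 → average rank 6.

4, 6, 8, 2, 6, 1, 3, 6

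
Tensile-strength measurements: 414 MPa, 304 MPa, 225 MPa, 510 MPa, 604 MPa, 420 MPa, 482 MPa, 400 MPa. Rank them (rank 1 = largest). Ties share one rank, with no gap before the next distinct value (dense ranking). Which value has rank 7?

304

Sorted (descending): 604, 510, 482, 420, 414, 400, 304, 225
No ties — each value takes its position as its rank.
Rank 7 → value 304.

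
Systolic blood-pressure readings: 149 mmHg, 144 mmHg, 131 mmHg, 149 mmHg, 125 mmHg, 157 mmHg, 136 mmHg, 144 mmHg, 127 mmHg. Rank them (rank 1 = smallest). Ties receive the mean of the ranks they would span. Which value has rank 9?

Sorted (ascending): 125, 127, 131, 136, 144, 144, 149, 149, 157
The 2 values of 144 occupy positions 5–6 → average rank (5+6)/2 = 5.5.
The 2 values of 149 occupy positions 7–8 → average rank (7+8)/2 = 7.5.
Rank 9 → value 157.

157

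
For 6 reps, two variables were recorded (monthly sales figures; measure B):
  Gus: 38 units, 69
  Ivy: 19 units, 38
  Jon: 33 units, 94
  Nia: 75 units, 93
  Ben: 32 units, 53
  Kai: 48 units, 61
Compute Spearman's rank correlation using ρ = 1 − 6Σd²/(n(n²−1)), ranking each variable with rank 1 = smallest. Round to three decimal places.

Ranks of variable 1: 4, 1, 3, 6, 2, 5
Ranks of variable 2: 4, 1, 6, 5, 2, 3
d = r₁ − r₂: 0, 0, -3, 1, 0, 2
d²: 0, 0, 9, 1, 0, 4; Σd² = 14
ρ = 1 − 6·14/(6·35) = 1 − 84/210 = 0.600

0.600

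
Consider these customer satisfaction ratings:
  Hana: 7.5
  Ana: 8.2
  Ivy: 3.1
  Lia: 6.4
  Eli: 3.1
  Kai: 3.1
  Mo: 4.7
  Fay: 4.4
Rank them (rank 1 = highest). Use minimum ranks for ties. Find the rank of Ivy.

Sorted (descending): 8.2, 7.5, 6.4, 4.7, 4.4, 3.1, 3.1, 3.1
The 3 values of 3.1 occupy positions 6–8 → each gets rank 6.
Ivy has value 3.1 → rank 6.

6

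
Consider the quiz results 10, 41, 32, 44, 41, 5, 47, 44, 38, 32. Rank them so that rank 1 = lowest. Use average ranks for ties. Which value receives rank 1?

5

Sorted (ascending): 5, 10, 32, 32, 38, 41, 41, 44, 44, 47
The 2 values of 32 occupy positions 3–4 → average rank (3+4)/2 = 3.5.
The 2 values of 41 occupy positions 6–7 → average rank (6+7)/2 = 6.5.
The 2 values of 44 occupy positions 8–9 → average rank (8+9)/2 = 8.5.
Rank 1 → value 5.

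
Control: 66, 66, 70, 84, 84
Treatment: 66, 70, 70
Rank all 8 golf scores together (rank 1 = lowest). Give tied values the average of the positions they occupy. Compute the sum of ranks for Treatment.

Sorted (ascending): 66, 66, 66, 70, 70, 70, 84, 84
The 3 values of 66 occupy positions 1–3 → average rank 2.
The 3 values of 70 occupy positions 4–6 → average rank 5.
The 2 values of 84 occupy positions 7–8 → average rank (7+8)/2 = 7.5.
Treatment values → pooled ranks: 66→2, 70→5, 70→5
Rank sum = 2 + 5 + 5 = 12

12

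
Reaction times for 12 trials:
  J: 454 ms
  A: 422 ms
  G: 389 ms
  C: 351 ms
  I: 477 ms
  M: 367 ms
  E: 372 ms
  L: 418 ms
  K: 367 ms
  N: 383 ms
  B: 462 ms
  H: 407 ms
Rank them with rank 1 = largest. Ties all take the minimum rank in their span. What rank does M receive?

Sorted (descending): 477, 462, 454, 422, 418, 407, 389, 383, 372, 367, 367, 351
The 2 values of 367 occupy positions 10–11 → each gets rank 10.
M has value 367 ms → rank 10.

10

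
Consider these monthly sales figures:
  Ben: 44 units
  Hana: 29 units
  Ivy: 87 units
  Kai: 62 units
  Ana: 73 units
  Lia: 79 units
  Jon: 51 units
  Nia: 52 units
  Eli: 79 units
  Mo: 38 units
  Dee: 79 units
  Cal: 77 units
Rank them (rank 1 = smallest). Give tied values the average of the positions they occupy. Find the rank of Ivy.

Sorted (ascending): 29, 38, 44, 51, 52, 62, 73, 77, 79, 79, 79, 87
The 3 values of 79 occupy positions 9–11 → average rank 10.
Ivy has value 87 units → rank 12.

12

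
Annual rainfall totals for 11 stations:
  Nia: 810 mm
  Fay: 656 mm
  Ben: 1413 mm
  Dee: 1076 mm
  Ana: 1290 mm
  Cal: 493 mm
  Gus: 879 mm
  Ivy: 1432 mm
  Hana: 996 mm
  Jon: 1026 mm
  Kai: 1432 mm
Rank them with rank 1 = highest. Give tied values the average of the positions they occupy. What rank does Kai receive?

Sorted (descending): 1432, 1432, 1413, 1290, 1076, 1026, 996, 879, 810, 656, 493
The 2 values of 1432 occupy positions 1–2 → average rank (1+2)/2 = 1.5.
Kai has value 1432 mm → rank 1.5.

1.5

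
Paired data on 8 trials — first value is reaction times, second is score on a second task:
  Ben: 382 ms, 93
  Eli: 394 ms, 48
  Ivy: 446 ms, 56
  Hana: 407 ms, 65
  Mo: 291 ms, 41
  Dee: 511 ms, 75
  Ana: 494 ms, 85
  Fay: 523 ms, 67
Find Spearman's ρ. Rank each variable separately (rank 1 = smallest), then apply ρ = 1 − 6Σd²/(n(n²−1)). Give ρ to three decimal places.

0.381

Ranks of variable 1: 2, 3, 5, 4, 1, 7, 6, 8
Ranks of variable 2: 8, 2, 3, 4, 1, 6, 7, 5
d = r₁ − r₂: -6, 1, 2, 0, 0, 1, -1, 3
d²: 36, 1, 4, 0, 0, 1, 1, 9; Σd² = 52
ρ = 1 − 6·52/(8·63) = 1 − 312/504 = 0.381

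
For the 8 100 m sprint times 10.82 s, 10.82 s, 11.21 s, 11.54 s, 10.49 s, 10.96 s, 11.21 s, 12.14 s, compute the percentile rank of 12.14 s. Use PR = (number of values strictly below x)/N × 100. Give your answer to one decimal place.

N = 8.
Strictly below 12.14: 7. Equal to 12.14: 1.
PR = 7/8 × 100 = 87.5

87.5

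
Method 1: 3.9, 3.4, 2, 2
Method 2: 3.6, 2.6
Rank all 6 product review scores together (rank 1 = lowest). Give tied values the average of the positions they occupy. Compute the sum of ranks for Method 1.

Sorted (ascending): 2, 2, 2.6, 3.4, 3.6, 3.9
The 2 values of 2 occupy positions 1–2 → average rank (1+2)/2 = 1.5.
Method 1 values → pooled ranks: 3.9→6, 3.4→4, 2→1.5, 2→1.5
Rank sum = 6 + 4 + 1.5 + 1.5 = 13

13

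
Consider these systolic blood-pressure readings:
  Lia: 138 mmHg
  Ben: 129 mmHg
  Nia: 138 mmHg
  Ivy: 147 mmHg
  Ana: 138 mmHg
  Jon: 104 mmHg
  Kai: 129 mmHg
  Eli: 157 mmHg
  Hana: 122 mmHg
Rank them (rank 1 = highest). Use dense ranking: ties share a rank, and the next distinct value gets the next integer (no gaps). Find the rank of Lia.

Sorted (descending): 157, 147, 138, 138, 138, 129, 129, 122, 104
The 3 values of 138 share dense rank 3.
The 2 values of 129 share dense rank 4.
Remaining distinct values take the next consecutive integers.
Lia has value 138 mmHg → rank 3.

3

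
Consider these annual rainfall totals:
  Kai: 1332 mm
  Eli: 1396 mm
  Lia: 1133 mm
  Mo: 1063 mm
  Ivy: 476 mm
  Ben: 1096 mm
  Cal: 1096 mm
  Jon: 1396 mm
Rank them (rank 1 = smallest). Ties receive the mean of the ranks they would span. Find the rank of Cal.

3.5

Sorted (ascending): 476, 1063, 1096, 1096, 1133, 1332, 1396, 1396
The 2 values of 1096 occupy positions 3–4 → average rank (3+4)/2 = 3.5.
The 2 values of 1396 occupy positions 7–8 → average rank (7+8)/2 = 7.5.
Cal has value 1096 mm → rank 3.5.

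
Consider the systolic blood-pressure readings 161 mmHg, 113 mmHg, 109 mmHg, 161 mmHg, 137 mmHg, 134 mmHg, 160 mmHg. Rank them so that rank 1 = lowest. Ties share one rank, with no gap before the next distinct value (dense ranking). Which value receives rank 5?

160

Sorted (ascending): 109, 113, 134, 137, 160, 161, 161
The 2 values of 161 share dense rank 6.
Remaining distinct values take the next consecutive integers.
Rank 5 → value 160.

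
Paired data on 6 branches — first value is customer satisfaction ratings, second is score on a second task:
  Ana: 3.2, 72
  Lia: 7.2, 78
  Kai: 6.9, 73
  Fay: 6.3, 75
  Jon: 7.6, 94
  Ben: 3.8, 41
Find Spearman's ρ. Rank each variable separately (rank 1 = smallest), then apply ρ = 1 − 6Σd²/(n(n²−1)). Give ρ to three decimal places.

0.886

Ranks of variable 1: 1, 5, 4, 3, 6, 2
Ranks of variable 2: 2, 5, 3, 4, 6, 1
d = r₁ − r₂: -1, 0, 1, -1, 0, 1
d²: 1, 0, 1, 1, 0, 1; Σd² = 4
ρ = 1 − 6·4/(6·35) = 1 − 24/210 = 0.886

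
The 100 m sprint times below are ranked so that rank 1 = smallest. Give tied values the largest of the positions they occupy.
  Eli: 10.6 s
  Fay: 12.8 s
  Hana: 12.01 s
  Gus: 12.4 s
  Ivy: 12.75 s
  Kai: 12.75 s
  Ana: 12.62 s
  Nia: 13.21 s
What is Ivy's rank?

6

Sorted (ascending): 10.6, 12.01, 12.4, 12.62, 12.75, 12.75, 12.8, 13.21
The 2 values of 12.75 occupy positions 5–6 → each gets rank 6.
Ivy has value 12.75 s → rank 6.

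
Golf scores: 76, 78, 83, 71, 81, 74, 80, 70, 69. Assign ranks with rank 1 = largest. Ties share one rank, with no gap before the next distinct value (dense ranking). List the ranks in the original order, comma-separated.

Sorted (descending): 83, 81, 80, 78, 76, 74, 71, 70, 69
No ties — each value takes its position as its rank.

5, 4, 1, 7, 2, 6, 3, 8, 9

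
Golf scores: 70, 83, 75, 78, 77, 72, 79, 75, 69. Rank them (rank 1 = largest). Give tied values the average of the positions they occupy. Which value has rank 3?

Sorted (descending): 83, 79, 78, 77, 75, 75, 72, 70, 69
The 2 values of 75 occupy positions 5–6 → average rank (5+6)/2 = 5.5.
Rank 3 → value 78.

78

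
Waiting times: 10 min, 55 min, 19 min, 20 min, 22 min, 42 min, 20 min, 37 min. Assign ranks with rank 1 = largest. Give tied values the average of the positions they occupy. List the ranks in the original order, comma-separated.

Sorted (descending): 55, 42, 37, 22, 20, 20, 19, 10
The 2 values of 20 occupy positions 5–6 → average rank (5+6)/2 = 5.5.

8, 1, 7, 5.5, 4, 2, 5.5, 3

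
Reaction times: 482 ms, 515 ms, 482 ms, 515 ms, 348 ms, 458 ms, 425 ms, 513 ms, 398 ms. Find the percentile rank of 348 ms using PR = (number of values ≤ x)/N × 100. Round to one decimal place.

11.1

N = 9.
Strictly below 348: 0. Equal to 348: 1.
PR = 1/9 × 100 = 11.1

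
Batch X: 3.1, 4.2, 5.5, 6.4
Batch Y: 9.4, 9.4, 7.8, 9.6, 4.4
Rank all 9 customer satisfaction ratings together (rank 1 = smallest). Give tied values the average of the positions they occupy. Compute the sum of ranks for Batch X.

Sorted (ascending): 3.1, 4.2, 4.4, 5.5, 6.4, 7.8, 9.4, 9.4, 9.6
The 2 values of 9.4 occupy positions 7–8 → average rank (7+8)/2 = 7.5.
Batch X values → pooled ranks: 3.1→1, 4.2→2, 5.5→4, 6.4→5
Rank sum = 1 + 2 + 4 + 5 = 12

12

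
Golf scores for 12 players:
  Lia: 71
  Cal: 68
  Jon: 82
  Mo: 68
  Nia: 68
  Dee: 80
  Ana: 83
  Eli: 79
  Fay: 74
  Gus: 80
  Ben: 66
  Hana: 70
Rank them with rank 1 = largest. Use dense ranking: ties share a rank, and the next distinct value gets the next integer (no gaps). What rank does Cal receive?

Sorted (descending): 83, 82, 80, 80, 79, 74, 71, 70, 68, 68, 68, 66
The 2 values of 80 share dense rank 3.
The 3 values of 68 share dense rank 8.
Remaining distinct values take the next consecutive integers.
Cal has value 68 → rank 8.

8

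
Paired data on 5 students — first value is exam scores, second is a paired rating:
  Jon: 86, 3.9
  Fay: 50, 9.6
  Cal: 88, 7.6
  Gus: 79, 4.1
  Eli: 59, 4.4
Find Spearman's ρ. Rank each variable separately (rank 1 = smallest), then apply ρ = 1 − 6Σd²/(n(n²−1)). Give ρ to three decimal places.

-0.400

Ranks of variable 1: 4, 1, 5, 3, 2
Ranks of variable 2: 1, 5, 4, 2, 3
d = r₁ − r₂: 3, -4, 1, 1, -1
d²: 9, 16, 1, 1, 1; Σd² = 28
ρ = 1 − 6·28/(5·24) = 1 − 168/120 = -0.400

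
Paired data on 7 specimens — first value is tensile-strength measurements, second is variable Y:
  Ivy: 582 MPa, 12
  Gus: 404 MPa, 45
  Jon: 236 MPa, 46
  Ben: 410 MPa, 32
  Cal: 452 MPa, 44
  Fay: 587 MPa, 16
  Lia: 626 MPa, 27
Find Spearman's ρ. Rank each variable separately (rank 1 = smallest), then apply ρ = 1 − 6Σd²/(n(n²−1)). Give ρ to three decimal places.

-0.821

Ranks of variable 1: 5, 2, 1, 3, 4, 6, 7
Ranks of variable 2: 1, 6, 7, 4, 5, 2, 3
d = r₁ − r₂: 4, -4, -6, -1, -1, 4, 4
d²: 16, 16, 36, 1, 1, 16, 16; Σd² = 102
ρ = 1 − 6·102/(7·48) = 1 − 612/336 = -0.821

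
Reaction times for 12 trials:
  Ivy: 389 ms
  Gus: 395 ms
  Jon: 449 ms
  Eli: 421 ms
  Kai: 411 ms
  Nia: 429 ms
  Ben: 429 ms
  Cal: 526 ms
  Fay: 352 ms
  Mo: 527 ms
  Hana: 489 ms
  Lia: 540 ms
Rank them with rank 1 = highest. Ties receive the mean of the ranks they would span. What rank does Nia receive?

Sorted (descending): 540, 527, 526, 489, 449, 429, 429, 421, 411, 395, 389, 352
The 2 values of 429 occupy positions 6–7 → average rank (6+7)/2 = 6.5.
Nia has value 429 ms → rank 6.5.

6.5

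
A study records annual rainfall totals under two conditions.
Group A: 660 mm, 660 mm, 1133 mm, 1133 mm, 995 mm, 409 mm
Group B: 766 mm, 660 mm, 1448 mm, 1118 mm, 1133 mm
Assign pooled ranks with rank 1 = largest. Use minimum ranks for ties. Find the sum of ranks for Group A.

Sorted (descending): 1448, 1133, 1133, 1133, 1118, 995, 766, 660, 660, 660, 409
The 3 values of 1133 occupy positions 2–4 → each gets rank 2.
The 3 values of 660 occupy positions 8–10 → each gets rank 8.
Group A values → pooled ranks: 660→8, 660→8, 1133→2, 1133→2, 995→6, 409→11
Rank sum = 8 + 8 + 2 + 2 + 6 + 11 = 37

37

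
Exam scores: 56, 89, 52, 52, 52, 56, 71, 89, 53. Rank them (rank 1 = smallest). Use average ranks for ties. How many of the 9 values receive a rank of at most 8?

7

Sorted (ascending): 52, 52, 52, 53, 56, 56, 71, 89, 89
The 3 values of 52 occupy positions 1–3 → average rank 2.
The 2 values of 56 occupy positions 5–6 → average rank (5+6)/2 = 5.5.
The 2 values of 89 occupy positions 8–9 → average rank (8+9)/2 = 8.5.
Ranks ≤ 8: {2, 2, 2, 4, 5.5, 5.5, 7} → 7 values.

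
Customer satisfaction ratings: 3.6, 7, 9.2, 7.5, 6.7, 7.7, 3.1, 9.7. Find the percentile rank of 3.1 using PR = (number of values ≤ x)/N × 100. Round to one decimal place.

12.5

N = 8.
Strictly below 3.1: 0. Equal to 3.1: 1.
PR = 1/8 × 100 = 12.5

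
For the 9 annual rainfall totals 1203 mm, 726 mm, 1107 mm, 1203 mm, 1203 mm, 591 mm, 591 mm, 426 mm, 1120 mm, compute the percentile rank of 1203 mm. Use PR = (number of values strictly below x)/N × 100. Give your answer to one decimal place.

N = 9.
Strictly below 1203: 6. Equal to 1203: 3.
PR = 6/9 × 100 = 66.7

66.7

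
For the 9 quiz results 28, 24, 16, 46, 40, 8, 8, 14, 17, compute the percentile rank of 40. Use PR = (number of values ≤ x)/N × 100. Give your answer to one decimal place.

N = 9.
Strictly below 40: 7. Equal to 40: 1.
PR = 8/9 × 100 = 88.9

88.9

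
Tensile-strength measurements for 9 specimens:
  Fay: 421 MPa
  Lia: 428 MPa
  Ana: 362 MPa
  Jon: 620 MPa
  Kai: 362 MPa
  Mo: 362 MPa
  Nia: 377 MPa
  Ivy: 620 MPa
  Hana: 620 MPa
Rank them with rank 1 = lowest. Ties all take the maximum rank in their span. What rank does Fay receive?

Sorted (ascending): 362, 362, 362, 377, 421, 428, 620, 620, 620
The 3 values of 362 occupy positions 1–3 → each gets rank 3.
The 3 values of 620 occupy positions 7–9 → each gets rank 9.
Fay has value 421 MPa → rank 5.

5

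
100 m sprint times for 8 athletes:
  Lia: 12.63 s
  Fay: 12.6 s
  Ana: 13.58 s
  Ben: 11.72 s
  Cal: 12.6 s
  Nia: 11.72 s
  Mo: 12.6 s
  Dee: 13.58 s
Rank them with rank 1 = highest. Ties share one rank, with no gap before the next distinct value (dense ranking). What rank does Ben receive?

4

Sorted (descending): 13.58, 13.58, 12.63, 12.6, 12.6, 12.6, 11.72, 11.72
The 2 values of 13.58 share dense rank 1.
The 3 values of 12.6 share dense rank 3.
The 2 values of 11.72 share dense rank 4.
Remaining distinct values take the next consecutive integers.
Ben has value 11.72 s → rank 4.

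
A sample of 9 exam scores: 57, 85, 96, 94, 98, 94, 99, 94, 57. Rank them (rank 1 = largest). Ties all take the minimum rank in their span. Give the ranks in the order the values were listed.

Sorted (descending): 99, 98, 96, 94, 94, 94, 85, 57, 57
The 3 values of 94 occupy positions 4–6 → each gets rank 4.
The 2 values of 57 occupy positions 8–9 → each gets rank 8.

8, 7, 3, 4, 2, 4, 1, 4, 8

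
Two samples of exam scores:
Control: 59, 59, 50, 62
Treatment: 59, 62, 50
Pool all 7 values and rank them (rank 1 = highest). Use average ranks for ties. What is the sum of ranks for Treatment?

Sorted (descending): 62, 62, 59, 59, 59, 50, 50
The 2 values of 62 occupy positions 1–2 → average rank (1+2)/2 = 1.5.
The 3 values of 59 occupy positions 3–5 → average rank 4.
The 2 values of 50 occupy positions 6–7 → average rank (6+7)/2 = 6.5.
Treatment values → pooled ranks: 59→4, 62→1.5, 50→6.5
Rank sum = 4 + 1.5 + 6.5 = 12

12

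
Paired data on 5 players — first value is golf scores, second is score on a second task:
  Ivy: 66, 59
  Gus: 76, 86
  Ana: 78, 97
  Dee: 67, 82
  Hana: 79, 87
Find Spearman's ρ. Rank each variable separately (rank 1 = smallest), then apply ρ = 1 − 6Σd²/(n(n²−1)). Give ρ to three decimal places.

0.900

Ranks of variable 1: 1, 3, 4, 2, 5
Ranks of variable 2: 1, 3, 5, 2, 4
d = r₁ − r₂: 0, 0, -1, 0, 1
d²: 0, 0, 1, 0, 1; Σd² = 2
ρ = 1 − 6·2/(5·24) = 1 − 12/120 = 0.900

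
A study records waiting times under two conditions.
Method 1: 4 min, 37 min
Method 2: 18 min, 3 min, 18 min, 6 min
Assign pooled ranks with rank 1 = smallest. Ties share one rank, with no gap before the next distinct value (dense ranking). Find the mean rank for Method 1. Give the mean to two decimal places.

3.50

Sorted (ascending): 3, 4, 6, 18, 18, 37
The 2 values of 18 share dense rank 4.
Remaining distinct values take the next consecutive integers.
Method 1 values → pooled ranks: 4→2, 37→5
Mean rank = (2 + 5) / 2 = 3.50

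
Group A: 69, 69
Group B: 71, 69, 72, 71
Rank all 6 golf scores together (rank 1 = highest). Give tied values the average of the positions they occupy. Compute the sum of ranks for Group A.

10

Sorted (descending): 72, 71, 71, 69, 69, 69
The 2 values of 71 occupy positions 2–3 → average rank (2+3)/2 = 2.5.
The 3 values of 69 occupy positions 4–6 → average rank 5.
Group A values → pooled ranks: 69→5, 69→5
Rank sum = 5 + 5 = 10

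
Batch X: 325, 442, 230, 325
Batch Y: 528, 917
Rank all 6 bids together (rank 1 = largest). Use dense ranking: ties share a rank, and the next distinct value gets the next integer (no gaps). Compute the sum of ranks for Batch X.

Sorted (descending): 917, 528, 442, 325, 325, 230
The 2 values of 325 share dense rank 4.
Remaining distinct values take the next consecutive integers.
Batch X values → pooled ranks: 325→4, 442→3, 230→5, 325→4
Rank sum = 4 + 3 + 5 + 4 = 16

16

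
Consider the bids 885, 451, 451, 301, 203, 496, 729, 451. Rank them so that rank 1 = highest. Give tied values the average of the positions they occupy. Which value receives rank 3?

496

Sorted (descending): 885, 729, 496, 451, 451, 451, 301, 203
The 3 values of 451 occupy positions 4–6 → average rank 5.
Rank 3 → value 496.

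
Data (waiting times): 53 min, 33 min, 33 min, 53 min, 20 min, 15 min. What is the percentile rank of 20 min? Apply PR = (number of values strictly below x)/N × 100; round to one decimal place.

N = 6.
Strictly below 20: 1. Equal to 20: 1.
PR = 1/6 × 100 = 16.7

16.7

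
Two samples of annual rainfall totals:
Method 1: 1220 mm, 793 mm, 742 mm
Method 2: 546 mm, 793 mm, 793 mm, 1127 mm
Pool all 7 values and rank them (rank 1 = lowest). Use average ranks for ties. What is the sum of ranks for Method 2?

Sorted (ascending): 546, 742, 793, 793, 793, 1127, 1220
The 3 values of 793 occupy positions 3–5 → average rank 4.
Method 2 values → pooled ranks: 546→1, 793→4, 793→4, 1127→6
Rank sum = 1 + 4 + 4 + 6 = 15

15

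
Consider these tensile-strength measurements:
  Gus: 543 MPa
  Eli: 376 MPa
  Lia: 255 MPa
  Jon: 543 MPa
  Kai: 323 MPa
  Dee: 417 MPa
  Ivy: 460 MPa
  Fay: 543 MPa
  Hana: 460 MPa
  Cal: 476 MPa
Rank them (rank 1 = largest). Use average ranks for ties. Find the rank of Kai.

9

Sorted (descending): 543, 543, 543, 476, 460, 460, 417, 376, 323, 255
The 3 values of 543 occupy positions 1–3 → average rank 2.
The 2 values of 460 occupy positions 5–6 → average rank (5+6)/2 = 5.5.
Kai has value 323 MPa → rank 9.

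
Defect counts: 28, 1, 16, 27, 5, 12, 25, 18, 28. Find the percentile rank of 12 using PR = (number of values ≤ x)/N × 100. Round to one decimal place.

N = 9.
Strictly below 12: 2. Equal to 12: 1.
PR = 3/9 × 100 = 33.3

33.3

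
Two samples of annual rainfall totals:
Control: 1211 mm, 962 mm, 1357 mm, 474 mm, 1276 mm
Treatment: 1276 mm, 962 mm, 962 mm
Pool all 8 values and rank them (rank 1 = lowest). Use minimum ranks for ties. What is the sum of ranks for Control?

22

Sorted (ascending): 474, 962, 962, 962, 1211, 1276, 1276, 1357
The 3 values of 962 occupy positions 2–4 → each gets rank 2.
The 2 values of 1276 occupy positions 6–7 → each gets rank 6.
Control values → pooled ranks: 1211→5, 962→2, 1357→8, 474→1, 1276→6
Rank sum = 5 + 2 + 8 + 1 + 6 = 22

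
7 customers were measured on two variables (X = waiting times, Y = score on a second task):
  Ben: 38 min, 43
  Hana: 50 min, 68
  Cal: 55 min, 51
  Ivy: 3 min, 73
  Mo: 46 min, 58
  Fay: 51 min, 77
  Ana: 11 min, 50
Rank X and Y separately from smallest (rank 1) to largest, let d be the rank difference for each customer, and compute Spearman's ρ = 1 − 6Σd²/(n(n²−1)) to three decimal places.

0.179

Ranks of variable 1: 3, 5, 7, 1, 4, 6, 2
Ranks of variable 2: 1, 5, 3, 6, 4, 7, 2
d = r₁ − r₂: 2, 0, 4, -5, 0, -1, 0
d²: 4, 0, 16, 25, 0, 1, 0; Σd² = 46
ρ = 1 − 6·46/(7·48) = 1 − 276/336 = 0.179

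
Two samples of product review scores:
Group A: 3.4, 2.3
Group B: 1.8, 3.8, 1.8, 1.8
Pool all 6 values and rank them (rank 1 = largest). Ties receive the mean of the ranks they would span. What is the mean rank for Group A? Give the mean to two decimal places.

2.50

Sorted (descending): 3.8, 3.4, 2.3, 1.8, 1.8, 1.8
The 3 values of 1.8 occupy positions 4–6 → average rank 5.
Group A values → pooled ranks: 3.4→2, 2.3→3
Mean rank = (2 + 3) / 2 = 2.50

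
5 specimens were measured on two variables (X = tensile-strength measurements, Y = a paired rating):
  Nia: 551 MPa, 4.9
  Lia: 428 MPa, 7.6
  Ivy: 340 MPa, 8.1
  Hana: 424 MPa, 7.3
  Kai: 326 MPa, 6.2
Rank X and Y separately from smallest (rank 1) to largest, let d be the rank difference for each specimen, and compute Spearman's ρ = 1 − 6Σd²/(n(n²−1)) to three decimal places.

Ranks of variable 1: 5, 4, 2, 3, 1
Ranks of variable 2: 1, 4, 5, 3, 2
d = r₁ − r₂: 4, 0, -3, 0, -1
d²: 16, 0, 9, 0, 1; Σd² = 26
ρ = 1 − 6·26/(5·24) = 1 − 156/120 = -0.300

-0.300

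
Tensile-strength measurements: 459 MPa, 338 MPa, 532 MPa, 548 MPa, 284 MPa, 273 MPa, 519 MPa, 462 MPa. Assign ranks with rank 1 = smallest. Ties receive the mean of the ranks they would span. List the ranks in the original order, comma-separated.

4, 3, 7, 8, 2, 1, 6, 5

Sorted (ascending): 273, 284, 338, 459, 462, 519, 532, 548
No ties — each value takes its position as its rank.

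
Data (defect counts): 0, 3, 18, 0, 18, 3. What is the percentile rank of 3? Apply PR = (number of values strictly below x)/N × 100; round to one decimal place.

33.3

N = 6.
Strictly below 3: 2. Equal to 3: 2.
PR = 2/6 × 100 = 33.3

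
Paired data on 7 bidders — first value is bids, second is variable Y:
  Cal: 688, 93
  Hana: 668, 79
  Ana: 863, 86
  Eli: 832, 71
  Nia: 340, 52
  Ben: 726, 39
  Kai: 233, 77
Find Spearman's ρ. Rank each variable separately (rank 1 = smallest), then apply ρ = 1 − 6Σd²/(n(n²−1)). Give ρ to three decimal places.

Ranks of variable 1: 4, 3, 7, 6, 2, 5, 1
Ranks of variable 2: 7, 5, 6, 3, 2, 1, 4
d = r₁ − r₂: -3, -2, 1, 3, 0, 4, -3
d²: 9, 4, 1, 9, 0, 16, 9; Σd² = 48
ρ = 1 − 6·48/(7·48) = 1 − 288/336 = 0.143

0.143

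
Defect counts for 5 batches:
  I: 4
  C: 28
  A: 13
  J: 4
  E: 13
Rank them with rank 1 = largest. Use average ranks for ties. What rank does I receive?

Sorted (descending): 28, 13, 13, 4, 4
The 2 values of 13 occupy positions 2–3 → average rank (2+3)/2 = 2.5.
The 2 values of 4 occupy positions 4–5 → average rank (4+5)/2 = 4.5.
I has value 4 → rank 4.5.

4.5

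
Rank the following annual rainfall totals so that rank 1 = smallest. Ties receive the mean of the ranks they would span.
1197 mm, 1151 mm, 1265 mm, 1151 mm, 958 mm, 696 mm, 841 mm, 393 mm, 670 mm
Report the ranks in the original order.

Sorted (ascending): 393, 670, 696, 841, 958, 1151, 1151, 1197, 1265
The 2 values of 1151 occupy positions 6–7 → average rank (6+7)/2 = 6.5.

8, 6.5, 9, 6.5, 5, 3, 4, 1, 2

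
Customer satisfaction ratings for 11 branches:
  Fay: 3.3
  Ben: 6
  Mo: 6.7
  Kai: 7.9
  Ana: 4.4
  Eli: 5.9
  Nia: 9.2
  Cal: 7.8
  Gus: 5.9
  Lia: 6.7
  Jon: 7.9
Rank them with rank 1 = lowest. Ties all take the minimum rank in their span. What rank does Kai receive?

Sorted (ascending): 3.3, 4.4, 5.9, 5.9, 6, 6.7, 6.7, 7.8, 7.9, 7.9, 9.2
The 2 values of 5.9 occupy positions 3–4 → each gets rank 3.
The 2 values of 6.7 occupy positions 6–7 → each gets rank 6.
The 2 values of 7.9 occupy positions 9–10 → each gets rank 9.
Kai has value 7.9 → rank 9.

9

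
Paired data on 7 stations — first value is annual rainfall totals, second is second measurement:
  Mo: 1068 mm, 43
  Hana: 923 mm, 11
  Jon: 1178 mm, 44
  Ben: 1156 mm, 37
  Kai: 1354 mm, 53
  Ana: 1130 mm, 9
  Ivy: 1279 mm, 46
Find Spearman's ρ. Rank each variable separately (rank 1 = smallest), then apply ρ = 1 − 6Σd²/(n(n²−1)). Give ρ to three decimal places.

0.821

Ranks of variable 1: 2, 1, 5, 4, 7, 3, 6
Ranks of variable 2: 4, 2, 5, 3, 7, 1, 6
d = r₁ − r₂: -2, -1, 0, 1, 0, 2, 0
d²: 4, 1, 0, 1, 0, 4, 0; Σd² = 10
ρ = 1 − 6·10/(7·48) = 1 − 60/336 = 0.821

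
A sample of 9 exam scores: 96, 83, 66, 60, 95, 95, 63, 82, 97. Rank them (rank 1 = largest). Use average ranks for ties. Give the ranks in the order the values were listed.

2, 5, 7, 9, 3.5, 3.5, 8, 6, 1

Sorted (descending): 97, 96, 95, 95, 83, 82, 66, 63, 60
The 2 values of 95 occupy positions 3–4 → average rank (3+4)/2 = 3.5.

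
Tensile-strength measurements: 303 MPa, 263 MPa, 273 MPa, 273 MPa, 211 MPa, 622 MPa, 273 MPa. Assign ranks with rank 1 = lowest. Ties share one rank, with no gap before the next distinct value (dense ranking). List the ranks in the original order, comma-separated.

Sorted (ascending): 211, 263, 273, 273, 273, 303, 622
The 3 values of 273 share dense rank 3.
Remaining distinct values take the next consecutive integers.

4, 2, 3, 3, 1, 5, 3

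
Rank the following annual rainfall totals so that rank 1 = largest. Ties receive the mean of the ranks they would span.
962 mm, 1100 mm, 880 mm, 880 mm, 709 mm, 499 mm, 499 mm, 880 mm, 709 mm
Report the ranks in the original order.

2, 1, 4, 4, 6.5, 8.5, 8.5, 4, 6.5

Sorted (descending): 1100, 962, 880, 880, 880, 709, 709, 499, 499
The 3 values of 880 occupy positions 3–5 → average rank 4.
The 2 values of 709 occupy positions 6–7 → average rank (6+7)/2 = 6.5.
The 2 values of 499 occupy positions 8–9 → average rank (8+9)/2 = 8.5.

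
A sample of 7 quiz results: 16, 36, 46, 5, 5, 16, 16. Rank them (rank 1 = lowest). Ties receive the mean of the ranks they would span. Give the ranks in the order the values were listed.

4, 6, 7, 1.5, 1.5, 4, 4

Sorted (ascending): 5, 5, 16, 16, 16, 36, 46
The 2 values of 5 occupy positions 1–2 → average rank (1+2)/2 = 1.5.
The 3 values of 16 occupy positions 3–5 → average rank 4.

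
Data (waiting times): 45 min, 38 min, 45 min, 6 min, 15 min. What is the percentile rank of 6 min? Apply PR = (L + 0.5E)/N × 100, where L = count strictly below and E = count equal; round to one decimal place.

10.0

N = 5.
Strictly below 6: 0. Equal to 6: 1.
PR = (0 + 0.5·1)/5 × 100 = 10.0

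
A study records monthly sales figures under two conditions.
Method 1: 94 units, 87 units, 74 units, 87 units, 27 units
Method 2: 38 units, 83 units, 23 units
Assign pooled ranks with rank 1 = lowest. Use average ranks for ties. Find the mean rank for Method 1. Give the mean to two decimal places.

5.40

Sorted (ascending): 23, 27, 38, 74, 83, 87, 87, 94
The 2 values of 87 occupy positions 6–7 → average rank (6+7)/2 = 6.5.
Method 1 values → pooled ranks: 94→8, 87→6.5, 74→4, 87→6.5, 27→2
Mean rank = (8 + 6.5 + 4 + 6.5 + 2) / 5 = 5.40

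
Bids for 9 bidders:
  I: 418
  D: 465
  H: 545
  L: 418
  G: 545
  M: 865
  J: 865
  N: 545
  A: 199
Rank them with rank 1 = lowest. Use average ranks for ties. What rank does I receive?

2.5

Sorted (ascending): 199, 418, 418, 465, 545, 545, 545, 865, 865
The 2 values of 418 occupy positions 2–3 → average rank (2+3)/2 = 2.5.
The 3 values of 545 occupy positions 5–7 → average rank 6.
The 2 values of 865 occupy positions 8–9 → average rank (8+9)/2 = 8.5.
I has value 418 → rank 2.5.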